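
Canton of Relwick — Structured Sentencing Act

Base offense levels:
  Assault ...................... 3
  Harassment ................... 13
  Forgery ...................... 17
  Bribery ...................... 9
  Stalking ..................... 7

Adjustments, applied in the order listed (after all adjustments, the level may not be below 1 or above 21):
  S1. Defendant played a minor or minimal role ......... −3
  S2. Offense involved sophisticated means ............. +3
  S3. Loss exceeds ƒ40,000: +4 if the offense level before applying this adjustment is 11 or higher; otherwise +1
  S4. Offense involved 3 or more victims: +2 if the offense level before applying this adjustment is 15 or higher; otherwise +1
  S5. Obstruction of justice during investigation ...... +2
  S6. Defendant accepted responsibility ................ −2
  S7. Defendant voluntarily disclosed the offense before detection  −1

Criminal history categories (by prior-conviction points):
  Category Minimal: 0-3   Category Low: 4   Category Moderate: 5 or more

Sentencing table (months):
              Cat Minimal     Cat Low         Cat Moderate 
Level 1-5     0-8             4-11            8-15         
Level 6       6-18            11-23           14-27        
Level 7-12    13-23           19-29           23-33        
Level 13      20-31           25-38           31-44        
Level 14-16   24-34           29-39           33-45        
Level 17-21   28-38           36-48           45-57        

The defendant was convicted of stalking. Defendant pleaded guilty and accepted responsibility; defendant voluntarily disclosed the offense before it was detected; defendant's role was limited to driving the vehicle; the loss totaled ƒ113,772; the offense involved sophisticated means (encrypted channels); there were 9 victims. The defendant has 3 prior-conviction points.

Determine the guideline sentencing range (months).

6-18 months

Base offense level for stalking: 7.
S1 applies: 7 − 3 = 4.
S2 applies: 4 + 3 = 7.
S3 applies (level before this adjustment is 7 < 11, so +1): 7 + 1 = 8.
S4 applies (level before this adjustment is 8 < 15, so +1): 8 + 1 = 9.
S5 does not apply.
S6 applies: 9 − 2 = 7.
S7 applies: 7 − 1 = 6.
Final offense level: 6.
Criminal history: 3 prior points → Category Minimal (0-3).
Level 6 falls in the 6 band.
Grid: Level 6 × Category Minimal = 6-18 months.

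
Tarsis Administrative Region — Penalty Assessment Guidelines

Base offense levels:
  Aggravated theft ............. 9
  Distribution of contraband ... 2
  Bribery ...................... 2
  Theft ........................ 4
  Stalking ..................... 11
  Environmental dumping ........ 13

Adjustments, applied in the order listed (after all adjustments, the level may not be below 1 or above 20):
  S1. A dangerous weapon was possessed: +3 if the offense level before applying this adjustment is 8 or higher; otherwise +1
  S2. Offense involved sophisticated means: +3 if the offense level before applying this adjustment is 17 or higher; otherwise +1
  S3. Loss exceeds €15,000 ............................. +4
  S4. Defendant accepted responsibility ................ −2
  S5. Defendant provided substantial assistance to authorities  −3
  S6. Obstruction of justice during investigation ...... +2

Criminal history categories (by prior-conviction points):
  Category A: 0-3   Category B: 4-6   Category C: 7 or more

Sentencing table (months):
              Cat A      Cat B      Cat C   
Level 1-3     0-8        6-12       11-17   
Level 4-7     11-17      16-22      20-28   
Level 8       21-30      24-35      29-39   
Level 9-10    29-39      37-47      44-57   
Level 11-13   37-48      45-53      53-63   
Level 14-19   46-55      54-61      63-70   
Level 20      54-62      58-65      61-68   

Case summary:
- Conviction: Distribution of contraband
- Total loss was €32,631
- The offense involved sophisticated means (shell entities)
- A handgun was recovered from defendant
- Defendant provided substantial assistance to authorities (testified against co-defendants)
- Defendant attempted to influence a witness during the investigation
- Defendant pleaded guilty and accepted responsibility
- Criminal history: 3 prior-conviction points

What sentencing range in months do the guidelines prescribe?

Base offense level for distribution of contraband: 2.
S1 applies (level before this adjustment is 2 < 8, so +1): 2 + 1 = 3.
S2 applies (level before this adjustment is 3 < 17, so +1): 3 + 1 = 4.
S3 applies: 4 + 4 = 8.
S4 applies: 8 − 2 = 6.
S5 applies: 6 − 3 = 3.
S6 applies: 3 + 2 = 5.
Final offense level: 5.
Criminal history: 3 prior points → Category A (0-3).
Level 5 falls in the 4-7 band.
Grid: Level 4-7 × Category A = 11-17 months.

11-17 months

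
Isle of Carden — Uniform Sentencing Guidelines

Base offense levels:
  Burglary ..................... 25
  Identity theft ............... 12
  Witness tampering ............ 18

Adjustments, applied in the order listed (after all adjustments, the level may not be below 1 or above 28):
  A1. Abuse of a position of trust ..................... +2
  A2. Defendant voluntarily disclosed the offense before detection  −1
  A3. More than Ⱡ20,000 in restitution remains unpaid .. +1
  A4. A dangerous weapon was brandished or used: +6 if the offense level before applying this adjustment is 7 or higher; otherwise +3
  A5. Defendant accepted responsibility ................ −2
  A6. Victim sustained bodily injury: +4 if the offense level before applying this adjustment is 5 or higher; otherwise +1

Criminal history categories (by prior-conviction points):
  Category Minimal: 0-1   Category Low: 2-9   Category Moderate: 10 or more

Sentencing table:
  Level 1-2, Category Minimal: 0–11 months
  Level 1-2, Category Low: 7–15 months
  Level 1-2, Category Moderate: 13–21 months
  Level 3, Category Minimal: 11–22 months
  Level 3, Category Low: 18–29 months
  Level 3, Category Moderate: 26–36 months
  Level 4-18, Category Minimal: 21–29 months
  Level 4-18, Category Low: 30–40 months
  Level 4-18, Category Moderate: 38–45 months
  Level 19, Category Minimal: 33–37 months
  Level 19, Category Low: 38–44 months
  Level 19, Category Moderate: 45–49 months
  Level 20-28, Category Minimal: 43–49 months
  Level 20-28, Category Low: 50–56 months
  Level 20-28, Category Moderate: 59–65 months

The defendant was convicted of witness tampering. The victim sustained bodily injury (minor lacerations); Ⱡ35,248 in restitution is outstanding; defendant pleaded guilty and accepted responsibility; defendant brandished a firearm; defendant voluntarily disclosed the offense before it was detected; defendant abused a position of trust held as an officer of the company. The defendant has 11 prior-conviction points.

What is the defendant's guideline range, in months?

59-65 months

Base offense level for witness tampering: 18.
A1 applies: 18 + 2 = 20.
A2 applies: 20 − 1 = 19.
A3 applies: 19 + 1 = 20.
A4 applies (level before this adjustment is 20 ≥ 7, so +6): 20 + 6 = 26.
A5 applies: 26 − 2 = 24.
A6 applies (level before this adjustment is 24 ≥ 5, so +4): 24 + 4 = 28.
Final offense level: 28.
Criminal history: 11 prior points → Category Moderate (10+).
Level 28 falls in the 20-28 band.
Grid: Level 20-28 × Category Moderate = 59-65 months.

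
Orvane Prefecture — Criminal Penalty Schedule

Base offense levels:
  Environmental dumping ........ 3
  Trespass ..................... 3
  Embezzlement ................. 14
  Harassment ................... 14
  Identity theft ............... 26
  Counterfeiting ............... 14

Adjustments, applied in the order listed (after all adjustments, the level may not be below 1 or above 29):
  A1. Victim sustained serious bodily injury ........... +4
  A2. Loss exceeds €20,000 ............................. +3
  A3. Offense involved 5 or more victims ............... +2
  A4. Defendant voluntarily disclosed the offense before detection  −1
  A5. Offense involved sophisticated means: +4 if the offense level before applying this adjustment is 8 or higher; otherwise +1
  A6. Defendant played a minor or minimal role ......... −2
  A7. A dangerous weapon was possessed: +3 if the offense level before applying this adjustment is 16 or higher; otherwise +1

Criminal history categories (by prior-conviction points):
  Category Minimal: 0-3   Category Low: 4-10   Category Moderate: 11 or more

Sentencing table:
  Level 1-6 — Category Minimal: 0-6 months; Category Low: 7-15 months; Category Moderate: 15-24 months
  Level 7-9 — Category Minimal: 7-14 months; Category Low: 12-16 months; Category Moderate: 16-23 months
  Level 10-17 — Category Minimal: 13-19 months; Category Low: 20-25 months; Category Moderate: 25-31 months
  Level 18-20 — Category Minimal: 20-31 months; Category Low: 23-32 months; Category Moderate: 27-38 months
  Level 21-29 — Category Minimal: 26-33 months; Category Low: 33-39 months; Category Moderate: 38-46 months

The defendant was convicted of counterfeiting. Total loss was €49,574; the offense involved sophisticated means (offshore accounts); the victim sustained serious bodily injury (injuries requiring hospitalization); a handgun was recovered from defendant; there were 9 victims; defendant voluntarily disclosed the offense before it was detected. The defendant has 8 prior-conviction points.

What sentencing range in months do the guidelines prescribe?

Base offense level for counterfeiting: 14.
A1 applies: 14 + 4 = 18.
A2 applies: 18 + 3 = 21.
A3 applies: 21 + 2 = 23.
A4 applies: 23 − 1 = 22.
A5 applies (level before this adjustment is 22 ≥ 8, so +4): 22 + 4 = 26.
A7 applies (level before this adjustment is 26 ≥ 16, so +3): 26 + 3 = 29.
Final offense level: 29.
Criminal history: 8 prior points → Category Low (4-10).
Level 29 falls in the 21-29 band.
Grid: Level 21-29 × Category Low = 33-39 months.

33-39 months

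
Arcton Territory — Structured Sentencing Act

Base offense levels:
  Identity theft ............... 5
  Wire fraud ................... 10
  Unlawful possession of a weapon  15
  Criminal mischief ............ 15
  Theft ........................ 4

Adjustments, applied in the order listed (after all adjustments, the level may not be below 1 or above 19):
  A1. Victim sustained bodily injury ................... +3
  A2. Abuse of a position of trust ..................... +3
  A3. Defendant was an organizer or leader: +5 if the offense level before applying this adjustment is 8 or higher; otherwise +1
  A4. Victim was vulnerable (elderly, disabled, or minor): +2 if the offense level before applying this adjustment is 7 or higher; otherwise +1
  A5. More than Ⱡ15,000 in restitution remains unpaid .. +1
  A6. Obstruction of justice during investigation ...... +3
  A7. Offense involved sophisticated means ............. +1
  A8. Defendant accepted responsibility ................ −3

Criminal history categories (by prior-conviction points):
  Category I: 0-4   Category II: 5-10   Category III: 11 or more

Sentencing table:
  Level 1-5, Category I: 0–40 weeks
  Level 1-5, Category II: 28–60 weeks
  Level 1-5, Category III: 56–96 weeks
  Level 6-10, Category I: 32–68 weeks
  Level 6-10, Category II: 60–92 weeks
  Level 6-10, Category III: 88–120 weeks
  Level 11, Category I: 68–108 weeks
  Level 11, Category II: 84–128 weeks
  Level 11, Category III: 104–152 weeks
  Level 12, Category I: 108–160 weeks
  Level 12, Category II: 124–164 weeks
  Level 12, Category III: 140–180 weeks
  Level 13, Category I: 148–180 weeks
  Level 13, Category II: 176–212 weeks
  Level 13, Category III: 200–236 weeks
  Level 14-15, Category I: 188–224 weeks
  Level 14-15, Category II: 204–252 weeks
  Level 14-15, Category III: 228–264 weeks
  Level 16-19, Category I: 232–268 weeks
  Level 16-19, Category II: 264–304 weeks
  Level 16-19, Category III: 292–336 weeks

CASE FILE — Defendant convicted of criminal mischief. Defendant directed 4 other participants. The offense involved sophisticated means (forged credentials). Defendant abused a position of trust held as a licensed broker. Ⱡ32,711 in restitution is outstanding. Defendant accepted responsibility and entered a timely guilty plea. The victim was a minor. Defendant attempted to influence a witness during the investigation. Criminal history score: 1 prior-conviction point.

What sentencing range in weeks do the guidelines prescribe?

Base offense level for criminal mischief: 15.
A1 does not apply.
A2 applies: 15 + 3 = 18.
A3 applies (level before this adjustment is 18 ≥ 8, so +5): 18 + 5 = 23.
A4 applies (level before this adjustment is 23 ≥ 7, so +2): 23 + 2 = 25.
A5 applies: 25 + 1 = 26.
A6 applies: 26 + 3 = 29.
A7 applies: 29 + 1 = 30.
A8 applies: 30 − 3 = 27.
Level 27 exceeds the maximum of 19; capped at 19.
Final offense level: 19.
Criminal history: 1 prior point → Category I (0-4).
Level 19 falls in the 16-19 band.
Grid: Level 16-19 × Category I = 232-268 weeks.

232-268 weeks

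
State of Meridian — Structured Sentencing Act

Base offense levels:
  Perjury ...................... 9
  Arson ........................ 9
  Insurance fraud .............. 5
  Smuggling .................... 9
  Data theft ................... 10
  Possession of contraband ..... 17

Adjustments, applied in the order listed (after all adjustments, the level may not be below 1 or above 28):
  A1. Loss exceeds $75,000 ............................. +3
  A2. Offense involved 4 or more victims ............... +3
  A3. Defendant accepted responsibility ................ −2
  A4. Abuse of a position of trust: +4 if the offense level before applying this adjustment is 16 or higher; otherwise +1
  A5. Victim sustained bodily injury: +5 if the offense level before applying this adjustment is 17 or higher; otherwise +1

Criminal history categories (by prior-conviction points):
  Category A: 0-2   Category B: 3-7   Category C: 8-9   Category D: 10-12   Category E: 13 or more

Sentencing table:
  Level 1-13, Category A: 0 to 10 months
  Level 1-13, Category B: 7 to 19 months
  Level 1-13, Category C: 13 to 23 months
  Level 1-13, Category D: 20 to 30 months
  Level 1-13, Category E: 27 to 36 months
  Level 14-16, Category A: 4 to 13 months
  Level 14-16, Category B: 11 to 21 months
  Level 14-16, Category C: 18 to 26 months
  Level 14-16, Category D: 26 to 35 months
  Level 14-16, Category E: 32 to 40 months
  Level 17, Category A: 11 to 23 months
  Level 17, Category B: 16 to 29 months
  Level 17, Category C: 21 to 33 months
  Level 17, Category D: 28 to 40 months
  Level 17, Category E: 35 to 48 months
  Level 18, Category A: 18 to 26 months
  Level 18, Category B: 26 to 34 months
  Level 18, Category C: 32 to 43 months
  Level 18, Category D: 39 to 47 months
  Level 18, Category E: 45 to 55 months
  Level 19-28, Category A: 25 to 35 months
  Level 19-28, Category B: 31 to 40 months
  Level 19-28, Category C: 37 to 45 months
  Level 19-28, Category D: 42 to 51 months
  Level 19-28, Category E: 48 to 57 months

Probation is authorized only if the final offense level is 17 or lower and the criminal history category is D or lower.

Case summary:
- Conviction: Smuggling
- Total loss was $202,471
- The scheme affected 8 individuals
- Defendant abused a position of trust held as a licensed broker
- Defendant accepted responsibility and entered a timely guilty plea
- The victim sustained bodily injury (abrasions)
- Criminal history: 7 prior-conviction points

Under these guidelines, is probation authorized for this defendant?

Yes

Base offense level for smuggling: 9.
A1 applies: 9 + 3 = 12.
A2 applies: 12 + 3 = 15.
A3 applies: 15 − 2 = 13.
A4 applies (level before this adjustment is 13 < 16, so +1): 13 + 1 = 14.
A5 applies (level before this adjustment is 14 < 17, so +1): 14 + 1 = 15.
Final offense level: 15.
Criminal history: 7 prior points → Category B (3-7).
Level 15 falls in the 14-16 band.
Grid: Level 14-16 × Category B = 11-21 months.
Probation check: level 15 ≤ 17 and category B ≤ D → eligible.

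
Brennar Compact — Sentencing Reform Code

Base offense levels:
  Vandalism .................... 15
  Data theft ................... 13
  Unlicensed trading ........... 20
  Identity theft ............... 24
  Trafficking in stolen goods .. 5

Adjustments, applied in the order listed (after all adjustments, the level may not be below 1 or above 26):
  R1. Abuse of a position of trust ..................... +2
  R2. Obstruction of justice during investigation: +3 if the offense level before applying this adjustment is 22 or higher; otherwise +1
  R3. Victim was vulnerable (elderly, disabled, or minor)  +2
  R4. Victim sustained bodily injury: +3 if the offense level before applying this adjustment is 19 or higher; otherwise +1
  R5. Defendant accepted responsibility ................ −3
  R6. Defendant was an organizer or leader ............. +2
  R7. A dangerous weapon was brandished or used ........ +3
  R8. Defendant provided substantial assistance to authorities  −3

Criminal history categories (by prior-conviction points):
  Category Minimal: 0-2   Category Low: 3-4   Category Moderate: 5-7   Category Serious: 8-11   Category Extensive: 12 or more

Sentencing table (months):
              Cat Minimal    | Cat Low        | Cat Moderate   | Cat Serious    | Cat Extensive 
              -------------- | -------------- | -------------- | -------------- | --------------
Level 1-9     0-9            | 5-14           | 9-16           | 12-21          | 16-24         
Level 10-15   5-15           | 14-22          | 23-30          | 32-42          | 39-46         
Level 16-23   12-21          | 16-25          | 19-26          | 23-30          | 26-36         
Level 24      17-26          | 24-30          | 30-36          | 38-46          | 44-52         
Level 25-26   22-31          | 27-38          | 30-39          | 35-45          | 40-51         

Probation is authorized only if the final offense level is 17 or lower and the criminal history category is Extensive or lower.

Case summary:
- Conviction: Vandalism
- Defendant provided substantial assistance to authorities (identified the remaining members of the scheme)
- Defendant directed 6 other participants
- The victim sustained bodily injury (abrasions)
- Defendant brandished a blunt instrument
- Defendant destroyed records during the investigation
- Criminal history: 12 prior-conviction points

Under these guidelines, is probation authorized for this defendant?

No

Base offense level for vandalism: 15.
R2 applies (level before this adjustment is 15 < 22, so +1): 15 + 1 = 16.
R3 does not apply.
R4 applies (level before this adjustment is 16 < 19, so +1): 16 + 1 = 17.
R6 applies: 17 + 2 = 19.
R7 applies: 19 + 3 = 22.
R8 applies: 22 − 3 = 19.
Final offense level: 19.
Criminal history: 12 prior points → Category Extensive (12+).
Level 19 falls in the 16-23 band.
Grid: Level 16-23 × Category Extensive = 26-36 months.
Probation check: level 19 > 17 and category Extensive ≤ Extensive → not eligible.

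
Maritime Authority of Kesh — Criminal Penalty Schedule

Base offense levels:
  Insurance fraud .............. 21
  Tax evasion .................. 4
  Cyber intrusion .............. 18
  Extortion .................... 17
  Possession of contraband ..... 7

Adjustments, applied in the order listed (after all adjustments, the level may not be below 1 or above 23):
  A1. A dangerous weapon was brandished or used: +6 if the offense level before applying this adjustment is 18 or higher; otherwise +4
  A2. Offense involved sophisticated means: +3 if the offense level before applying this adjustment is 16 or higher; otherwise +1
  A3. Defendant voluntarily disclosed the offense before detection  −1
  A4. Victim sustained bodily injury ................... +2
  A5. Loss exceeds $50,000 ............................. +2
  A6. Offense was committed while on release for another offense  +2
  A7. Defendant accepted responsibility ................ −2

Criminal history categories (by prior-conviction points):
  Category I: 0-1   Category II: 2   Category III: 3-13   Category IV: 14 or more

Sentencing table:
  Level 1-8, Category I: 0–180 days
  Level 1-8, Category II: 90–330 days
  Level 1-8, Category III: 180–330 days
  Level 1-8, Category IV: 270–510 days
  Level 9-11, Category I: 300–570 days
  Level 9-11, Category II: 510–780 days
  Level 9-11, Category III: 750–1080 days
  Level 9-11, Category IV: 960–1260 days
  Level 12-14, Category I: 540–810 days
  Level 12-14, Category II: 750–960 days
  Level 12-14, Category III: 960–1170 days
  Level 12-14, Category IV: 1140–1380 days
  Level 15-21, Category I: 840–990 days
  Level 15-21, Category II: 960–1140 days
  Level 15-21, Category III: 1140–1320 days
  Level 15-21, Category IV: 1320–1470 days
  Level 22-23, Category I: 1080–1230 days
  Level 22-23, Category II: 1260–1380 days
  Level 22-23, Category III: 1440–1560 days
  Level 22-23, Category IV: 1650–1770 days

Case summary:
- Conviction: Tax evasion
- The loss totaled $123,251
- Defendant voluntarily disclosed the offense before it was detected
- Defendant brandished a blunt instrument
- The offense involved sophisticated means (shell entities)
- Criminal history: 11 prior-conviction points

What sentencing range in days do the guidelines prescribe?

750-1080 days

Base offense level for tax evasion: 4.
A1 applies (level before this adjustment is 4 < 18, so +4): 4 + 4 = 8.
A2 applies (level before this adjustment is 8 < 16, so +1): 8 + 1 = 9.
A3 applies: 9 − 1 = 8.
A5 applies: 8 + 2 = 10.
A6 does not apply.
Final offense level: 10.
Criminal history: 11 prior points → Category III (3-13).
Level 10 falls in the 9-11 band.
Grid: Level 9-11 × Category III = 750-1080 days.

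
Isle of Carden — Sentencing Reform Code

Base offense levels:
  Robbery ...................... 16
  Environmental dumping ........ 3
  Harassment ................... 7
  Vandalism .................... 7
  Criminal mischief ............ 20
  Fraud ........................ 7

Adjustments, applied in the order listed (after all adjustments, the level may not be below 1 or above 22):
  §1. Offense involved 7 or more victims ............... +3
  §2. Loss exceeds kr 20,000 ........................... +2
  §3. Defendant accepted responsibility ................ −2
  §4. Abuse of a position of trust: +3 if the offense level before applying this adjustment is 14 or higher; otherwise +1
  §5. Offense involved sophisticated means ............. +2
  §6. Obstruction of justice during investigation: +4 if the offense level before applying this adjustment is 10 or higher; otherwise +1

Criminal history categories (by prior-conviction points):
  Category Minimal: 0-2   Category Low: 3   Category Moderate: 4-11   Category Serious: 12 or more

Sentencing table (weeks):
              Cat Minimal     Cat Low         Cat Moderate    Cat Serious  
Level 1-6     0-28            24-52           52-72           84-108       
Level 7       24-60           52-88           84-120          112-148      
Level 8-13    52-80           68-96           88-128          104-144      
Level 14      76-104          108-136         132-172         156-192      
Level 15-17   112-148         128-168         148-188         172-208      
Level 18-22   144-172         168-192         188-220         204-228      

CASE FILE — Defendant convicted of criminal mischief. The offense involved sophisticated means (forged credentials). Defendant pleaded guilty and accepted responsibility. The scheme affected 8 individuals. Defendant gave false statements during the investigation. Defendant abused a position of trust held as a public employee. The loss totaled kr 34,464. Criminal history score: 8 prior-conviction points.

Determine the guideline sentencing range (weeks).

Base offense level for criminal mischief: 20.
§1 applies: 20 + 3 = 23.
§2 applies: 23 + 2 = 25.
§3 applies: 25 − 2 = 23.
§4 applies (level before this adjustment is 23 ≥ 14, so +3): 23 + 3 = 26.
§5 applies: 26 + 2 = 28.
§6 applies (level before this adjustment is 28 ≥ 10, so +4): 28 + 4 = 32.
Level 32 exceeds the maximum of 22; capped at 22.
Final offense level: 22.
Criminal history: 8 prior points → Category Moderate (4-11).
Level 22 falls in the 18-22 band.
Grid: Level 18-22 × Category Moderate = 188-220 weeks.

188-220 weeks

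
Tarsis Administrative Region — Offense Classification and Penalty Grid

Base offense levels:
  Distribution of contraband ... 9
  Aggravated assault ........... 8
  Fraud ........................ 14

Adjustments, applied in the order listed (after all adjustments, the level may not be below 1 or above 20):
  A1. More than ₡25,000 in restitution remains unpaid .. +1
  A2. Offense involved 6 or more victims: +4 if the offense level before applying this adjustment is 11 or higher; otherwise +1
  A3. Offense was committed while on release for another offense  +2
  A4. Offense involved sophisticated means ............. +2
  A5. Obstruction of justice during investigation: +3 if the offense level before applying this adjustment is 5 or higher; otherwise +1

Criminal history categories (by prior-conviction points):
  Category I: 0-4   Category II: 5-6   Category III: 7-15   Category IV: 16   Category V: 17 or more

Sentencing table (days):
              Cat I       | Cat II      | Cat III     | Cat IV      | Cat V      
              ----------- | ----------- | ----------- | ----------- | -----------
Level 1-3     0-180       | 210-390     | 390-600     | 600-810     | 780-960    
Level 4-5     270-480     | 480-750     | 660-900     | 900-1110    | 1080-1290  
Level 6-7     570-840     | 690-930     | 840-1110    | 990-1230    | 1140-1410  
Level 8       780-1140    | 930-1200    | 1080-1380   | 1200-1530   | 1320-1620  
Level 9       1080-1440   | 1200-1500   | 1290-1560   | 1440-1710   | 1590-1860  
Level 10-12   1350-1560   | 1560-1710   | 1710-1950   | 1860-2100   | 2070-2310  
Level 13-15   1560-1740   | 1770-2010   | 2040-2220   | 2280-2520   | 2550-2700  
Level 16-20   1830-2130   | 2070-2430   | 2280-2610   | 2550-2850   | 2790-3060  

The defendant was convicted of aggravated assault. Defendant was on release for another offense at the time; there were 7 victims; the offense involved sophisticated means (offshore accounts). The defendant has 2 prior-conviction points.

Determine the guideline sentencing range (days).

1560-1740 days

Base offense level for aggravated assault: 8.
A2 applies (level before this adjustment is 8 < 11, so +1): 8 + 1 = 9.
A3 applies: 9 + 2 = 11.
A4 applies: 11 + 2 = 13.
Final offense level: 13.
Criminal history: 2 prior points → Category I (0-4).
Level 13 falls in the 13-15 band.
Grid: Level 13-15 × Category I = 1560-1740 days.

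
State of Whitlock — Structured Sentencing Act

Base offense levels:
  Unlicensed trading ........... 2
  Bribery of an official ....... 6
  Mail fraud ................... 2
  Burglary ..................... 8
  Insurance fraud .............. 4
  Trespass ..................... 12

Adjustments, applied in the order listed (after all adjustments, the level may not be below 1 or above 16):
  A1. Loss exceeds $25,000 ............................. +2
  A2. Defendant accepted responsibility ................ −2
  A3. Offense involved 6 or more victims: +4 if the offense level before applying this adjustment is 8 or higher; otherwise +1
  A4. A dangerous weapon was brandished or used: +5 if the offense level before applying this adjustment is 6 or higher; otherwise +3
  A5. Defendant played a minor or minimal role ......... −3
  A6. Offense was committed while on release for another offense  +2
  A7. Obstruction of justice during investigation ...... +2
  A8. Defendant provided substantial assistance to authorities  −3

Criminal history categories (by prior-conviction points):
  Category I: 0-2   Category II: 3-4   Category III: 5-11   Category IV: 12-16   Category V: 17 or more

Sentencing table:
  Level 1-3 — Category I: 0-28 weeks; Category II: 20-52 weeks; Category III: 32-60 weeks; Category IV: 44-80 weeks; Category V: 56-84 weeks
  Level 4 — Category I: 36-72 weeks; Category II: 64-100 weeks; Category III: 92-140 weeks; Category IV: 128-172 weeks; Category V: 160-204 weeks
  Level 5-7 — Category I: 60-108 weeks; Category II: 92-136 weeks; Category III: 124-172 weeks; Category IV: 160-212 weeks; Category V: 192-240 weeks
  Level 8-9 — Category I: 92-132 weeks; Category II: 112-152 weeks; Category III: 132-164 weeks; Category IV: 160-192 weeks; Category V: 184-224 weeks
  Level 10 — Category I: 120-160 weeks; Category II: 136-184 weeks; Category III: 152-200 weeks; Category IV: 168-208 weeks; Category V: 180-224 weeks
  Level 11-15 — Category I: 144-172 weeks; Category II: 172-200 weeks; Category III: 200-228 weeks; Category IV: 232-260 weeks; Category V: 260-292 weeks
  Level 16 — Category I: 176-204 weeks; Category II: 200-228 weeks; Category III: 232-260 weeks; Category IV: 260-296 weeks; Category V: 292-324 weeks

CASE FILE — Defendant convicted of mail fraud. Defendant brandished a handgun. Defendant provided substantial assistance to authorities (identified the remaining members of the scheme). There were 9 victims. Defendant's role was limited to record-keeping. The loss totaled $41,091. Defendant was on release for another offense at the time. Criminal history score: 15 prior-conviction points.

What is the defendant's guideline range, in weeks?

Base offense level for mail fraud: 2.
A1 applies: 2 + 2 = 4.
A3 applies (level before this adjustment is 4 < 8, so +1): 4 + 1 = 5.
A4 applies (level before this adjustment is 5 < 6, so +3): 5 + 3 = 8.
A5 applies: 8 − 3 = 5.
A6 applies: 5 + 2 = 7.
A8 applies: 7 − 3 = 4.
Final offense level: 4.
Criminal history: 15 prior points → Category IV (12-16).
Level 4 falls in the 4 band.
Grid: Level 4 × Category IV = 128-172 weeks.

128-172 weeks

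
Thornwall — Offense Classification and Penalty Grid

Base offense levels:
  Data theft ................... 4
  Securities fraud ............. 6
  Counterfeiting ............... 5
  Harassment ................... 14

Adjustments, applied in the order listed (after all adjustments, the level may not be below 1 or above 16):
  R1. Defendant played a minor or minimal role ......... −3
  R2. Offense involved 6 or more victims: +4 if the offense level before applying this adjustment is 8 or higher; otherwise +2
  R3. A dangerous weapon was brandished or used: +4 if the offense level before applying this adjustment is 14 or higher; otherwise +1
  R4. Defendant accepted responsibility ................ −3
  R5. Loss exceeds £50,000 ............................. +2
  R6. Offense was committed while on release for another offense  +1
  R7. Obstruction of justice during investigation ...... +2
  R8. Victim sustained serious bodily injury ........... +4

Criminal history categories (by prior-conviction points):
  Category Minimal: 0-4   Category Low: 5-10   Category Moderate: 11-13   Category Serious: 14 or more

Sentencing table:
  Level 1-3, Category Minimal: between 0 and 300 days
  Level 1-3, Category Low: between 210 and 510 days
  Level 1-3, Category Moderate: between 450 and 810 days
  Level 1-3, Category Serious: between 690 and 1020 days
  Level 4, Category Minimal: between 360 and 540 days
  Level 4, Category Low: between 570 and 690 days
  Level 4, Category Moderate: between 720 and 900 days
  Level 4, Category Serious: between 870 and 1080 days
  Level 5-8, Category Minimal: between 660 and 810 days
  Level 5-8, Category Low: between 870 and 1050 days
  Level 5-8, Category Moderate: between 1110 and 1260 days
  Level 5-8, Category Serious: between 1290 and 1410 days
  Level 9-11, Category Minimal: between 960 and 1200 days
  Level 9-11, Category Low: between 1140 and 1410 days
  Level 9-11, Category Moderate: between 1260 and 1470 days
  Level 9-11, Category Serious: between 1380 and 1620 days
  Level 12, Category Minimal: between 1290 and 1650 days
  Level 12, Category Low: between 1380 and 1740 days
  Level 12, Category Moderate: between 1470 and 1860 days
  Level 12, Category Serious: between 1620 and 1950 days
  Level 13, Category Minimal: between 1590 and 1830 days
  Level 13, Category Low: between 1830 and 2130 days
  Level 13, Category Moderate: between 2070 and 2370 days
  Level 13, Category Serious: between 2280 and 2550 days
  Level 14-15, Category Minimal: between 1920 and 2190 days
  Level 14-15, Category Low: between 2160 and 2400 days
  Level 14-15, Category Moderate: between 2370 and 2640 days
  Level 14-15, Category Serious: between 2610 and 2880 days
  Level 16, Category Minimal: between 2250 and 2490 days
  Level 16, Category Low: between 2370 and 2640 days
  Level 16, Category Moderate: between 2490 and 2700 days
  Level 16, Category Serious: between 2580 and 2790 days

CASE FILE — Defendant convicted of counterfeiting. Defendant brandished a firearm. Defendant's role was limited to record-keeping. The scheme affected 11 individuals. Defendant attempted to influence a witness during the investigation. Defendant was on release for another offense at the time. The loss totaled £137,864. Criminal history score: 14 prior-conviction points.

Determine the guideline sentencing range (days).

1380-1620 days

Base offense level for counterfeiting: 5.
R1 applies: 5 − 3 = 2.
R2 applies (level before this adjustment is 2 < 8, so +2): 2 + 2 = 4.
R3 applies (level before this adjustment is 4 < 14, so +1): 4 + 1 = 5.
R4 does not apply.
R5 applies: 5 + 2 = 7.
R6 applies: 7 + 1 = 8.
R7 applies: 8 + 2 = 10.
R8 does not apply.
Final offense level: 10.
Criminal history: 14 prior points → Category Serious (14+).
Level 10 falls in the 9-11 band.
Grid: Level 9-11 × Category Serious = 1380-1620 days.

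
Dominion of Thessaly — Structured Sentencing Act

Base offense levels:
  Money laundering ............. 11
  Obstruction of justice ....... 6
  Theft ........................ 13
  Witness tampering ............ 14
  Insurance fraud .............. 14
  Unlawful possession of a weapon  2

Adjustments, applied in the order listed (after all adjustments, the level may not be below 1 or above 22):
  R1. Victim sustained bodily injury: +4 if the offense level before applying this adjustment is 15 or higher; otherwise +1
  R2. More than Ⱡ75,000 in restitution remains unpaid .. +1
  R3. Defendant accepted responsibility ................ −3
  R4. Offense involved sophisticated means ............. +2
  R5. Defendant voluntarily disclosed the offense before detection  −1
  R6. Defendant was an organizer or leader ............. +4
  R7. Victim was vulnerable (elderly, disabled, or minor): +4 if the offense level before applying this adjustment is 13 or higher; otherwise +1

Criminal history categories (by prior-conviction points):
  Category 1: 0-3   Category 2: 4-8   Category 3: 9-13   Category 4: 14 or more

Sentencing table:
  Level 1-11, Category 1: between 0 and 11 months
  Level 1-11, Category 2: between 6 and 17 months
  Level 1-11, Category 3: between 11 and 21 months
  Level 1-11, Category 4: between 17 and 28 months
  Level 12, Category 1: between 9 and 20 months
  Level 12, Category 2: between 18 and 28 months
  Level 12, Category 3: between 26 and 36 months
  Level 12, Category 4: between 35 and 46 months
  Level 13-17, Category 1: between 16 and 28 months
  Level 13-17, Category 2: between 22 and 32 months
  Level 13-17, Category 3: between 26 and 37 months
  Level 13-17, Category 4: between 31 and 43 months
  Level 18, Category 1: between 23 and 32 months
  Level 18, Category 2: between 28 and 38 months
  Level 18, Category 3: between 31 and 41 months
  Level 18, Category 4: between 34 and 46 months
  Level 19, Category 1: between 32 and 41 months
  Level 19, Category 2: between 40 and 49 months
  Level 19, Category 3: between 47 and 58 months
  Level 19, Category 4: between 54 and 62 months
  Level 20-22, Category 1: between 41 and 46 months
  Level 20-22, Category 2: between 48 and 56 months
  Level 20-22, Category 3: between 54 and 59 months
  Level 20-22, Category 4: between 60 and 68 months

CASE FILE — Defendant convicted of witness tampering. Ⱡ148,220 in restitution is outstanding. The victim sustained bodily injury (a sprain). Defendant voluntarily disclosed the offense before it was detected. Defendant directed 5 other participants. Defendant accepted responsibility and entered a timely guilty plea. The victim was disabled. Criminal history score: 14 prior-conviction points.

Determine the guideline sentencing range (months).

Base offense level for witness tampering: 14.
R1 applies (level before this adjustment is 14 < 15, so +1): 14 + 1 = 15.
R2 applies: 15 + 1 = 16.
R3 applies: 16 − 3 = 13.
R4 does not apply.
R5 applies: 13 − 1 = 12.
R6 applies: 12 + 4 = 16.
R7 applies (level before this adjustment is 16 ≥ 13, so +4): 16 + 4 = 20.
Final offense level: 20.
Criminal history: 14 prior points → Category 4 (14+).
Level 20 falls in the 20-22 band.
Grid: Level 20-22 × Category 4 = 60-68 months.

60-68 months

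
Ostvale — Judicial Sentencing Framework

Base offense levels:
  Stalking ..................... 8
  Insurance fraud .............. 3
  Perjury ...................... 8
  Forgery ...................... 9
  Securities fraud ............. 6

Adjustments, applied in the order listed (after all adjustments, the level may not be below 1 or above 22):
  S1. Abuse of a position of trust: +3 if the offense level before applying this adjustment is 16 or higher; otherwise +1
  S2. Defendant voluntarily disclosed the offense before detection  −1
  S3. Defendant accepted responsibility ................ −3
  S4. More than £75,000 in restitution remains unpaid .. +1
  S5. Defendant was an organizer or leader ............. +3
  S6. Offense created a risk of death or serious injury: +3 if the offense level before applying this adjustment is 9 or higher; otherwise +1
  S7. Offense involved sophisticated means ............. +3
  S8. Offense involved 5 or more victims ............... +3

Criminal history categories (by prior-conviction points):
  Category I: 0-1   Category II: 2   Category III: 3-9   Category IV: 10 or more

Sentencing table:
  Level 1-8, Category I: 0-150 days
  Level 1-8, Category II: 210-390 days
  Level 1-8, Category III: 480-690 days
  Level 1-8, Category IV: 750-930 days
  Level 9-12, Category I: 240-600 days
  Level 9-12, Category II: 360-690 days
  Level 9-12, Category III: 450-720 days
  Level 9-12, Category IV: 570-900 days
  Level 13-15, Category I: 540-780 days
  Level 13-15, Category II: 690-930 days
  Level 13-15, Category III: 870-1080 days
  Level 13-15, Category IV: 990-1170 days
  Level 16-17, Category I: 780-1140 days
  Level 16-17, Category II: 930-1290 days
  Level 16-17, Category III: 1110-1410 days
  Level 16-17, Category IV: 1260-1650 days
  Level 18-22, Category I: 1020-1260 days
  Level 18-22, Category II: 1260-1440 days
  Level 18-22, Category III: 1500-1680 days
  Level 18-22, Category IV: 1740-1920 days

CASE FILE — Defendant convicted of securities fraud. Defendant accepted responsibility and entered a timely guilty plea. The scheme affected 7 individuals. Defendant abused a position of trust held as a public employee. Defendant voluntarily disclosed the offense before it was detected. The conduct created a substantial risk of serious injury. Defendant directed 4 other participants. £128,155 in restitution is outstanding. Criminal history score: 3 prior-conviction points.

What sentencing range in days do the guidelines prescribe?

450-720 days

Base offense level for securities fraud: 6.
S1 applies (level before this adjustment is 6 < 16, so +1): 6 + 1 = 7.
S2 applies: 7 − 1 = 6.
S3 applies: 6 − 3 = 3.
S4 applies: 3 + 1 = 4.
S5 applies: 4 + 3 = 7.
S6 applies (level before this adjustment is 7 < 9, so +1): 7 + 1 = 8.
S8 applies: 8 + 3 = 11.
Final offense level: 11.
Criminal history: 3 prior points → Category III (3-9).
Level 11 falls in the 9-12 band.
Grid: Level 9-12 × Category III = 450-720 days.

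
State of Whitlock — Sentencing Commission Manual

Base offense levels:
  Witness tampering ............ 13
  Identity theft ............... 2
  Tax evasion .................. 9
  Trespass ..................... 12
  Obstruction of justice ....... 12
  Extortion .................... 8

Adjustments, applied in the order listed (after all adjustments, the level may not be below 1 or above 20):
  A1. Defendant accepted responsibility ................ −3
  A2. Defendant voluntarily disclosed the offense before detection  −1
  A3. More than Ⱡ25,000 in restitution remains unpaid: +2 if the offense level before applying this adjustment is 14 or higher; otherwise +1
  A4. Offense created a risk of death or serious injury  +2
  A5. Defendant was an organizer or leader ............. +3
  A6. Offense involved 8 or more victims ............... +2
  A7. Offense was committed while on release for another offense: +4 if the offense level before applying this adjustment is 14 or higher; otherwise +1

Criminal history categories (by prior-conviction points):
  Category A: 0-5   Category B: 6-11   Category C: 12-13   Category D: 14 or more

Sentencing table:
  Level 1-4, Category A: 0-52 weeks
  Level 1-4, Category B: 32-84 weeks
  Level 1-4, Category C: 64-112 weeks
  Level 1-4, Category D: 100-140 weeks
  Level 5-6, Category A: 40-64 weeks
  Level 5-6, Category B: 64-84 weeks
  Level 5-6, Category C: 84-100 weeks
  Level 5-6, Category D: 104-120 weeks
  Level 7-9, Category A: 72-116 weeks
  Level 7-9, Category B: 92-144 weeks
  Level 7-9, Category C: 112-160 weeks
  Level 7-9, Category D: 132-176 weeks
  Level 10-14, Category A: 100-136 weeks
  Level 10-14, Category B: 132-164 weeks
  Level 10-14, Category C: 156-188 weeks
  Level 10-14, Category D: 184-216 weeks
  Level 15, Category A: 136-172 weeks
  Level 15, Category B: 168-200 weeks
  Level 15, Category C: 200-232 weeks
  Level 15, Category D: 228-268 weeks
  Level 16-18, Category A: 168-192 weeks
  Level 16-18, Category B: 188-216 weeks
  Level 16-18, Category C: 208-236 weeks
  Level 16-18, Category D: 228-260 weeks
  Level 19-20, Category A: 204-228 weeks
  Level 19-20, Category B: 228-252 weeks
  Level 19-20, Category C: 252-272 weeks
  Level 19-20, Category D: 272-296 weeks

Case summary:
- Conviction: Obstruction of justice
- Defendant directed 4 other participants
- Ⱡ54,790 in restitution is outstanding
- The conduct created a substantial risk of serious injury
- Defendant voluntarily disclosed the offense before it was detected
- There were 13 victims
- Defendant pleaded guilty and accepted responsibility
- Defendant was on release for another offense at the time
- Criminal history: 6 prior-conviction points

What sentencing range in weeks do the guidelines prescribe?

228-252 weeks

Base offense level for obstruction of justice: 12.
A1 applies: 12 − 3 = 9.
A2 applies: 9 − 1 = 8.
A3 applies (level before this adjustment is 8 < 14, so +1): 8 + 1 = 9.
A4 applies: 9 + 2 = 11.
A5 applies: 11 + 3 = 14.
A6 applies: 14 + 2 = 16.
A7 applies (level before this adjustment is 16 ≥ 14, so +4): 16 + 4 = 20.
Final offense level: 20.
Criminal history: 6 prior points → Category B (6-11).
Level 20 falls in the 19-20 band.
Grid: Level 19-20 × Category B = 228-252 weeks.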